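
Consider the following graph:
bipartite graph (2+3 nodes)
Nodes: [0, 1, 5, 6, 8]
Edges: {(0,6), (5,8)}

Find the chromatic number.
χ(G) = 2

Clique number ω(G) = 2 (lower bound: χ ≥ ω).
The graph is bipartite (no odd cycle), so 2 colors suffice: χ(G) = 2.
A valid 2-coloring: color 1: [0, 1, 8]; color 2: [5, 6].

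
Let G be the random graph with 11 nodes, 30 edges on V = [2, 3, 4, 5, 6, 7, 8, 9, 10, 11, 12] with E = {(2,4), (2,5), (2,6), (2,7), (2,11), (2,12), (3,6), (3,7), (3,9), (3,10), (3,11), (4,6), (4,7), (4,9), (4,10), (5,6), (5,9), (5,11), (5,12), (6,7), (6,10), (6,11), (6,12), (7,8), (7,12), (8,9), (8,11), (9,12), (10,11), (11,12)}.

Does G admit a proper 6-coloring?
A valid 6-coloring: color 1: [6, 9]; color 2: [7, 11]; color 3: [2, 8, 10]; color 4: [3, 4, 12]; color 5: [5].
(χ(G) = 5 ≤ 6.)

Yes, G is 6-colorable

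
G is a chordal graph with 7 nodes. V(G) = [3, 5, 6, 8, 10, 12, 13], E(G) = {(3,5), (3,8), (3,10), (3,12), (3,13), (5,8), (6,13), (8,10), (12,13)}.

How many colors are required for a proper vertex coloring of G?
χ(G) = 3

Clique number ω(G) = 3 (lower bound: χ ≥ ω).
The clique on [3, 8, 10] has size 3, forcing χ ≥ 3, and the coloring below uses 3 colors, so χ(G) = 3.
A valid 3-coloring: color 1: [3, 6]; color 2: [8, 13]; color 3: [5, 10, 12].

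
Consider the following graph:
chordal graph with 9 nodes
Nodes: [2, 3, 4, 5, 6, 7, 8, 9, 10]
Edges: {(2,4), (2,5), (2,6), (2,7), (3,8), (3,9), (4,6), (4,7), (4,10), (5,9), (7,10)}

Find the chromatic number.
Clique number ω(G) = 3 (lower bound: χ ≥ ω).
The clique on [2, 4, 6] has size 3, forcing χ ≥ 3, and the coloring below uses 3 colors, so χ(G) = 3.
A valid 3-coloring: color 1: [3, 4, 5]; color 2: [2, 8, 9, 10]; color 3: [6, 7].

χ(G) = 3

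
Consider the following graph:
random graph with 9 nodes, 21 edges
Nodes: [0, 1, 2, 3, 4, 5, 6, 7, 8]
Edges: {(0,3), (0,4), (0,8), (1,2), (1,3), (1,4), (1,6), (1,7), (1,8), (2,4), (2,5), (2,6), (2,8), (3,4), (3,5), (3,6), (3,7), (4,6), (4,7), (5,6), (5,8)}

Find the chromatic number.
χ(G) = 4

Clique number ω(G) = 4 (lower bound: χ ≥ ω).
The clique on [1, 2, 4, 6] has size 4, forcing χ ≥ 4, and the coloring below uses 4 colors, so χ(G) = 4.
A valid 4-coloring: color 1: [4, 8]; color 2: [0, 1, 5]; color 3: [2, 3]; color 4: [6, 7].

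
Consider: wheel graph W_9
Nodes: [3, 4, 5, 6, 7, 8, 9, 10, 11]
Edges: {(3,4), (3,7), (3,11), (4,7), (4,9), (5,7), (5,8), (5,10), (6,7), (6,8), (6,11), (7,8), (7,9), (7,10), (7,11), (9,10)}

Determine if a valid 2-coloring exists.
The clique on vertices [3, 7, 11] has size 3 > 2, so it alone needs 3 colors.

No, G is not 2-colorable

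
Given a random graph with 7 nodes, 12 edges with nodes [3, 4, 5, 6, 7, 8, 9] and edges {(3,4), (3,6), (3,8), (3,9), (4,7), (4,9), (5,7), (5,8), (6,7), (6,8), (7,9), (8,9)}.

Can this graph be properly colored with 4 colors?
Yes, G is 4-colorable

A valid 4-coloring: color 1: [5, 6, 9]; color 2: [3, 7]; color 3: [4, 8].
(χ(G) = 3 ≤ 4.)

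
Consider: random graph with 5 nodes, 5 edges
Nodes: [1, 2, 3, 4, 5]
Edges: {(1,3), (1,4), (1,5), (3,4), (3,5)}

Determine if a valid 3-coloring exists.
A valid 3-coloring: color 1: [1, 2]; color 2: [3]; color 3: [4, 5].
(χ(G) = 3 ≤ 3.)

Yes, G is 3-colorable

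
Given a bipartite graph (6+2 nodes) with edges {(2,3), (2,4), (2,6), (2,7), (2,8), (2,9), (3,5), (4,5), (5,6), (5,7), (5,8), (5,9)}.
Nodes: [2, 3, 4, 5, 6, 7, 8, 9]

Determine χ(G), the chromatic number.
χ(G) = 2

Clique number ω(G) = 2 (lower bound: χ ≥ ω).
The graph is bipartite (no odd cycle), so 2 colors suffice: χ(G) = 2.
A valid 2-coloring: color 1: [2, 5]; color 2: [3, 4, 6, 7, 8, 9].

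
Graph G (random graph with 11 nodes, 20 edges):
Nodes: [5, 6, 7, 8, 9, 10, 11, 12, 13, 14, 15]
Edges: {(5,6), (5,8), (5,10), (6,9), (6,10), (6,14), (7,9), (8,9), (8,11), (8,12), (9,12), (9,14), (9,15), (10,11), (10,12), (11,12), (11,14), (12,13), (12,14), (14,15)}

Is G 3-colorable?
Yes, G is 3-colorable

A valid 3-coloring: color 1: [5, 9, 11, 13]; color 2: [6, 7, 12, 15]; color 3: [8, 10, 14].
(χ(G) = 3 ≤ 3.)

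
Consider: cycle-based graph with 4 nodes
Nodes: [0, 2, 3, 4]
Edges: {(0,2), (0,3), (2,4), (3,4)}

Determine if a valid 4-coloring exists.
A valid 4-coloring: color 1: [2, 3]; color 2: [0, 4].
(χ(G) = 2 ≤ 4.)

Yes, G is 4-colorable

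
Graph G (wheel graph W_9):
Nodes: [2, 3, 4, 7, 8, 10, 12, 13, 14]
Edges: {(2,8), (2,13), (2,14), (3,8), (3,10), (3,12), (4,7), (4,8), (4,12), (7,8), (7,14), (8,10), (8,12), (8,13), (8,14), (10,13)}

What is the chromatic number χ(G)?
χ(G) = 3

Clique number ω(G) = 3 (lower bound: χ ≥ ω).
The clique on [2, 8, 13] has size 3, forcing χ ≥ 3, and the coloring below uses 3 colors, so χ(G) = 3.
A valid 3-coloring: color 1: [8]; color 2: [2, 7, 10, 12]; color 3: [3, 4, 13, 14].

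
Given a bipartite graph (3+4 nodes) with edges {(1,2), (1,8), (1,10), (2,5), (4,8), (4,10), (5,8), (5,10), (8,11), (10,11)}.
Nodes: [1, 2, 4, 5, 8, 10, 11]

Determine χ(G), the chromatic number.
χ(G) = 2

Clique number ω(G) = 2 (lower bound: χ ≥ ω).
The graph is bipartite (no odd cycle), so 2 colors suffice: χ(G) = 2.
A valid 2-coloring: color 1: [2, 8, 10]; color 2: [1, 4, 5, 11].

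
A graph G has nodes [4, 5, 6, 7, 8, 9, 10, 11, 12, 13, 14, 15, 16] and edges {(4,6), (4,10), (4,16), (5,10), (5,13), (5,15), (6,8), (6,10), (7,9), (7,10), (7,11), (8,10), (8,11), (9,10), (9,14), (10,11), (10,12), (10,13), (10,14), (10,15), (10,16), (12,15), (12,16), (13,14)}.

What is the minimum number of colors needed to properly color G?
χ(G) = 3

Clique number ω(G) = 3 (lower bound: χ ≥ ω).
The clique on [4, 10, 16] has size 3, forcing χ ≥ 3, and the coloring below uses 3 colors, so χ(G) = 3.
A valid 3-coloring: color 1: [10]; color 2: [4, 5, 7, 8, 12, 14]; color 3: [6, 9, 11, 13, 15, 16].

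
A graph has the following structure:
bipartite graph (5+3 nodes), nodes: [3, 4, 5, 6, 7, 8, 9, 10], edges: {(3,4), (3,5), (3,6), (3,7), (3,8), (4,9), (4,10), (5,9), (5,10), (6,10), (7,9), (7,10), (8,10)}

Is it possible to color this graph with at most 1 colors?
No, G is not 1-colorable

Edge (4,9) forces its endpoints to differ, so 1 color is not enough.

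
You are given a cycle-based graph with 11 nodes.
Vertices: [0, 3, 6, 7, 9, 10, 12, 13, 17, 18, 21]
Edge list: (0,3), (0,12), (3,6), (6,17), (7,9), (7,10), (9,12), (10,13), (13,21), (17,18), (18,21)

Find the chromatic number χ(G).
χ(G) = 3

Clique number ω(G) = 2 (lower bound: χ ≥ ω).
Odd cycle [21, 18, 17, 6, 3, 0, 12, 9, 7, 10, 13] needs 3 colors (χ ≥ 3).
The coloring below uses 3 colors, so χ(G) = 3.
A valid 3-coloring: color 1: [3, 10, 12, 17, 21]; color 2: [0, 6, 9, 13, 18]; color 3: [7].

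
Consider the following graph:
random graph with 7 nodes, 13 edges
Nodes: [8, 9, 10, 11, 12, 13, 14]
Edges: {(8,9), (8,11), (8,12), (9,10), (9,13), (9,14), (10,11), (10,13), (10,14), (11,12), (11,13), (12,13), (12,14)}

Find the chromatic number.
Clique number ω(G) = 3 (lower bound: χ ≥ ω).
The clique on [9, 10, 13] has size 3, forcing χ ≥ 3, and the coloring below uses 3 colors, so χ(G) = 3.
A valid 3-coloring: color 1: [9, 11]; color 2: [10, 12]; color 3: [8, 13, 14].

χ(G) = 3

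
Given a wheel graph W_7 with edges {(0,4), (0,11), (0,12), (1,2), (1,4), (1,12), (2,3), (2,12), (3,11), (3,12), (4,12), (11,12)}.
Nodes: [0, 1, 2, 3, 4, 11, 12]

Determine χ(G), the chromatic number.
χ(G) = 3

Clique number ω(G) = 3 (lower bound: χ ≥ ω).
The clique on [0, 11, 12] has size 3, forcing χ ≥ 3, and the coloring below uses 3 colors, so χ(G) = 3.
A valid 3-coloring: color 1: [12]; color 2: [2, 4, 11]; color 3: [0, 1, 3].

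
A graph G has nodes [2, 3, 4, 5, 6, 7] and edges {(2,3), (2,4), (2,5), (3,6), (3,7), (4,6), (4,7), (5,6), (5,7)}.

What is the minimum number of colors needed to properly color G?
Clique number ω(G) = 2 (lower bound: χ ≥ ω).
The graph is bipartite (no odd cycle), so 2 colors suffice: χ(G) = 2.
A valid 2-coloring: color 1: [2, 6, 7]; color 2: [3, 4, 5].

χ(G) = 2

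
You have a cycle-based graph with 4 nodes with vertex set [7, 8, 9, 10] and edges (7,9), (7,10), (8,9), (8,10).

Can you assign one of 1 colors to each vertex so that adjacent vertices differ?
Edge (8,9) forces its endpoints to differ, so 1 color is not enough.

No, G is not 1-colorable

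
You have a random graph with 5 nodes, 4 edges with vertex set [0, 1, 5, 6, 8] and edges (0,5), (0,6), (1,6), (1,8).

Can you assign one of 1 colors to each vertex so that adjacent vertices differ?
No, G is not 1-colorable

Edge (0,5) forces its endpoints to differ, so 1 color is not enough.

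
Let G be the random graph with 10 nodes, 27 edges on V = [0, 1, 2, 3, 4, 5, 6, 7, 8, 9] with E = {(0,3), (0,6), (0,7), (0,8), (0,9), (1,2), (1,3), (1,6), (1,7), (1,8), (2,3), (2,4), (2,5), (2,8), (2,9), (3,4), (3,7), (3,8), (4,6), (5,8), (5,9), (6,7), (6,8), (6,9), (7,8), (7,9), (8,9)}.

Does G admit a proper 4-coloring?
The clique on vertices [0, 6, 7, 8, 9] has size 5 > 4, so it alone needs 5 colors.

No, G is not 4-colorable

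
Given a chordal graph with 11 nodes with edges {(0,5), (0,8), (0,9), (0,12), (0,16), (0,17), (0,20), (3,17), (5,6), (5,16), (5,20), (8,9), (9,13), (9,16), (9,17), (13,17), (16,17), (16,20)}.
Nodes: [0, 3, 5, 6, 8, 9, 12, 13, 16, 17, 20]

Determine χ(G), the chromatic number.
Clique number ω(G) = 4 (lower bound: χ ≥ ω).
The clique on [0, 9, 16, 17] has size 4, forcing χ ≥ 4, and the coloring below uses 4 colors, so χ(G) = 4.
A valid 4-coloring: color 1: [0, 3, 6, 13]; color 2: [8, 12, 16]; color 3: [5, 17]; color 4: [9, 20].

χ(G) = 4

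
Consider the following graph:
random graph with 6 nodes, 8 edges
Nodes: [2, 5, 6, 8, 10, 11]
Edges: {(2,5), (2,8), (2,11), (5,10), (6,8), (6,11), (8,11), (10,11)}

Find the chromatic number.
Clique number ω(G) = 3 (lower bound: χ ≥ ω).
The clique on [2, 8, 11] has size 3, forcing χ ≥ 3, and the coloring below uses 3 colors, so χ(G) = 3.
A valid 3-coloring: color 1: [5, 11]; color 2: [8, 10]; color 3: [2, 6].

χ(G) = 3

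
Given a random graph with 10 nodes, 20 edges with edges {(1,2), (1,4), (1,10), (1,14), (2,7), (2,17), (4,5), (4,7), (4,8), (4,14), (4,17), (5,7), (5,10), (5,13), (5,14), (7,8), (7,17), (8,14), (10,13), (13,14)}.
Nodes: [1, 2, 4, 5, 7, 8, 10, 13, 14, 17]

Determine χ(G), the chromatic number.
Clique number ω(G) = 3 (lower bound: χ ≥ ω).
The clique on [2, 7, 17] has size 3, forcing χ ≥ 3, and the coloring below uses 3 colors, so χ(G) = 3.
A valid 3-coloring: color 1: [2, 4, 13]; color 2: [1, 5, 8, 17]; color 3: [7, 10, 14].

χ(G) = 3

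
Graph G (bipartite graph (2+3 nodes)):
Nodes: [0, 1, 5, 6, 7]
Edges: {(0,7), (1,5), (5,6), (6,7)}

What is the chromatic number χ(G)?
Clique number ω(G) = 2 (lower bound: χ ≥ ω).
The graph is bipartite (no odd cycle), so 2 colors suffice: χ(G) = 2.
A valid 2-coloring: color 1: [5, 7]; color 2: [0, 1, 6].

χ(G) = 2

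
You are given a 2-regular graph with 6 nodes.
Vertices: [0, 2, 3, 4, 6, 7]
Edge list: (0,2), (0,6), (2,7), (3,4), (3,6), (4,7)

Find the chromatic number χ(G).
Clique number ω(G) = 2 (lower bound: χ ≥ ω).
The graph is bipartite (no odd cycle), so 2 colors suffice: χ(G) = 2.
A valid 2-coloring: color 1: [2, 4, 6]; color 2: [0, 3, 7].

χ(G) = 2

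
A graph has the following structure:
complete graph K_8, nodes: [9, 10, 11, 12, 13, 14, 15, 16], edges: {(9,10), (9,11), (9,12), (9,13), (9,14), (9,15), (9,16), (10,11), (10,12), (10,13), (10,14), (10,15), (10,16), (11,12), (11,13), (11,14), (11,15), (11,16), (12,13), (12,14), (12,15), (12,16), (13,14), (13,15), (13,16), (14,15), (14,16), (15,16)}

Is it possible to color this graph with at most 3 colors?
No, G is not 3-colorable

The clique on vertices [9, 10, 11, 12, 13, 14, 15, 16] has size 8 > 3, so it alone needs 8 colors.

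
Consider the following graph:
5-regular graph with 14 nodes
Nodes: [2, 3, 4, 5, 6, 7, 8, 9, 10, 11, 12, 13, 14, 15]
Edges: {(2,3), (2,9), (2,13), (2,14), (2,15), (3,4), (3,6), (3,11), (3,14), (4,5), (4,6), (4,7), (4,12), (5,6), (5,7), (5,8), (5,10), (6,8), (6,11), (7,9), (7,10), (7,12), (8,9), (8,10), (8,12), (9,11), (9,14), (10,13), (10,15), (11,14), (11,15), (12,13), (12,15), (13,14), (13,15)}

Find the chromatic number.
Clique number ω(G) = 3 (lower bound: χ ≥ ω).
Odd cycle [8, 10, 7, 4, 6] needs 3 colors (χ ≥ 3).
Vertex 5 is adjacent to every vertex of [4, 6, 7, 8, 10], which already need 3 colors among themselves, so 5 needs a new color (χ ≥ 4).
The coloring below uses 4 colors, so χ(G) = 4.
A valid 4-coloring: color 1: [2, 4, 8, 11]; color 2: [3, 5, 9, 13]; color 3: [6, 7, 14, 15]; color 4: [10, 12].

χ(G) = 4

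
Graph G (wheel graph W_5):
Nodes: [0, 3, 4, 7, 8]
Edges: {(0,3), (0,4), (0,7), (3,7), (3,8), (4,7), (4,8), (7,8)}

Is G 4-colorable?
Yes, G is 4-colorable

A valid 4-coloring: color 1: [7]; color 2: [0, 8]; color 3: [3, 4].
(χ(G) = 3 ≤ 4.)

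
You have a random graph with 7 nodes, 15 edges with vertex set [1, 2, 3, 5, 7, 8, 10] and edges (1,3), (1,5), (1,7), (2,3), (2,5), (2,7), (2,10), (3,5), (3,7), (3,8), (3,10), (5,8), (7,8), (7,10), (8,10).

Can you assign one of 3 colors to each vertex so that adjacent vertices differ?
The clique on vertices [3, 7, 8, 10] has size 4 > 3, so it alone needs 4 colors.

No, G is not 3-colorable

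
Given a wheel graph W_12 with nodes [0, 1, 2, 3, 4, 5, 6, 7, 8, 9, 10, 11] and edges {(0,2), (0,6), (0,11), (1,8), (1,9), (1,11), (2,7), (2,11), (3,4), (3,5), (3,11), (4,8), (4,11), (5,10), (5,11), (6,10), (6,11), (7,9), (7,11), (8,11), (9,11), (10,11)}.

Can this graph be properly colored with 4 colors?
Yes, G is 4-colorable

A valid 4-coloring: color 1: [11]; color 2: [1, 4, 5, 6, 7]; color 3: [2, 3, 8, 9, 10]; color 4: [0].
(χ(G) = 4 ≤ 4.)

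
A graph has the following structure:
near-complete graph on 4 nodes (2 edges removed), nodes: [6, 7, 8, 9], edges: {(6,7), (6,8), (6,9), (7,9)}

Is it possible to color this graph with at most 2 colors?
The clique on vertices [6, 7, 9] has size 3 > 2, so it alone needs 3 colors.

No, G is not 2-colorable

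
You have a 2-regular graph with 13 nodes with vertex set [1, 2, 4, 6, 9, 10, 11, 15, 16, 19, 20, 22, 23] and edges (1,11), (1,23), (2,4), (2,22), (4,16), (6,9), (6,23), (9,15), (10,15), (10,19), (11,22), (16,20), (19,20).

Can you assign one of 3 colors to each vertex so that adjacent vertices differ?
Yes, G is 3-colorable

A valid 3-coloring: color 1: [4, 9, 10, 11, 20, 23]; color 2: [1, 6, 15, 16, 19, 22]; color 3: [2].
(χ(G) = 3 ≤ 3.)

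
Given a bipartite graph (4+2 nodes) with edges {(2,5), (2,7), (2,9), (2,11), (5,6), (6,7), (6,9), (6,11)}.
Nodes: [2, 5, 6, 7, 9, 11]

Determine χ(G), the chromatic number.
Clique number ω(G) = 2 (lower bound: χ ≥ ω).
The graph is bipartite (no odd cycle), so 2 colors suffice: χ(G) = 2.
A valid 2-coloring: color 1: [2, 6]; color 2: [5, 7, 9, 11].

χ(G) = 2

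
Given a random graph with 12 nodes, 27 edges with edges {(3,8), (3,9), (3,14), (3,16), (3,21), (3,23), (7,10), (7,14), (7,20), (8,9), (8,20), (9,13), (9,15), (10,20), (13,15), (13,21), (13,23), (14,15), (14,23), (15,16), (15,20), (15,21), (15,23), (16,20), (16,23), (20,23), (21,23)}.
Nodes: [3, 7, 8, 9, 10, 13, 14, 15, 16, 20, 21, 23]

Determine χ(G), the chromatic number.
Clique number ω(G) = 4 (lower bound: χ ≥ ω).
The clique on [15, 16, 20, 23] has size 4, forcing χ ≥ 4, and the coloring below uses 4 colors, so χ(G) = 4.
A valid 4-coloring: color 1: [8, 10, 23]; color 2: [3, 7, 15]; color 3: [13, 14, 20]; color 4: [9, 16, 21].

χ(G) = 4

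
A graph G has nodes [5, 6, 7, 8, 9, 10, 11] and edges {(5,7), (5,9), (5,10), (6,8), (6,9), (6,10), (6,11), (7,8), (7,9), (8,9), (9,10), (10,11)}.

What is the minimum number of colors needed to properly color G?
χ(G) = 4

Clique number ω(G) = 3 (lower bound: χ ≥ ω).
Odd cycle [8, 7, 5, 10, 6] needs 3 colors (χ ≥ 3).
Vertex 9 is adjacent to every vertex of [5, 6, 7, 8, 10], which already need 3 colors among themselves, so 9 needs a new color (χ ≥ 4).
The coloring below uses 4 colors, so χ(G) = 4.
A valid 4-coloring: color 1: [9, 11]; color 2: [8, 10]; color 3: [5, 6]; color 4: [7].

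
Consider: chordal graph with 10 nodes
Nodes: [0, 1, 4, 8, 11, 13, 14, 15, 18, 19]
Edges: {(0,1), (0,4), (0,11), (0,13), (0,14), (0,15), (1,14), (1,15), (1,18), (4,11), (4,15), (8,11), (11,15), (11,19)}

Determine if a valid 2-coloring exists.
No, G is not 2-colorable

The clique on vertices [0, 4, 11, 15] has size 4 > 2, so it alone needs 4 colors.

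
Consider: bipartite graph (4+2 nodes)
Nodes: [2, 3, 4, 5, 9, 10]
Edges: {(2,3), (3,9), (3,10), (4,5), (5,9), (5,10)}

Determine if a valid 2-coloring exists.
Yes, G is 2-colorable

A valid 2-coloring: color 1: [3, 5]; color 2: [2, 4, 9, 10].
(χ(G) = 2 ≤ 2.)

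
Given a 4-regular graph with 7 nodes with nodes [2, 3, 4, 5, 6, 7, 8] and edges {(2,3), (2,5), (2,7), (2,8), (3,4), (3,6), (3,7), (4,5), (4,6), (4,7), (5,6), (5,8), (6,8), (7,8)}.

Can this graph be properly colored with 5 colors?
Yes, G is 5-colorable

A valid 5-coloring: color 1: [4, 8]; color 2: [3, 5]; color 3: [2, 6]; color 4: [7].
(χ(G) = 4 ≤ 5.)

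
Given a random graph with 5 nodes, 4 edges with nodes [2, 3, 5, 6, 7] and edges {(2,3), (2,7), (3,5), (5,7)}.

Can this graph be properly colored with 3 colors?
A valid 3-coloring: color 1: [2, 5, 6]; color 2: [3, 7].
(χ(G) = 2 ≤ 3.)

Yes, G is 3-colorable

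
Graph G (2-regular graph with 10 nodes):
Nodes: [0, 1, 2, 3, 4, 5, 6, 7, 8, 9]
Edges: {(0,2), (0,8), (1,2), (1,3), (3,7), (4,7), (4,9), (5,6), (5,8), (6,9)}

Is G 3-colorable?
Yes, G is 3-colorable

A valid 3-coloring: color 1: [2, 3, 4, 6, 8]; color 2: [0, 1, 5, 7, 9].
(χ(G) = 2 ≤ 3.)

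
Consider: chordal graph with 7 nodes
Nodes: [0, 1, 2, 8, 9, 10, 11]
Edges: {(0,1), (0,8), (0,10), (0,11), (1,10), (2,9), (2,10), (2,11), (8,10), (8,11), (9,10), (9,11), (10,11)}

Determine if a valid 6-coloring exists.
Yes, G is 6-colorable

A valid 6-coloring: color 1: [10]; color 2: [1, 11]; color 3: [0, 9]; color 4: [2, 8].
(χ(G) = 4 ≤ 6.)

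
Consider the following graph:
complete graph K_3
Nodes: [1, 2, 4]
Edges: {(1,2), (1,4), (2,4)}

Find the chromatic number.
Clique number ω(G) = 3 (lower bound: χ ≥ ω).
The clique on [1, 2, 4] has size 3, forcing χ ≥ 3, and the coloring below uses 3 colors, so χ(G) = 3.
A valid 3-coloring: color 1: [1]; color 2: [4]; color 3: [2].

χ(G) = 3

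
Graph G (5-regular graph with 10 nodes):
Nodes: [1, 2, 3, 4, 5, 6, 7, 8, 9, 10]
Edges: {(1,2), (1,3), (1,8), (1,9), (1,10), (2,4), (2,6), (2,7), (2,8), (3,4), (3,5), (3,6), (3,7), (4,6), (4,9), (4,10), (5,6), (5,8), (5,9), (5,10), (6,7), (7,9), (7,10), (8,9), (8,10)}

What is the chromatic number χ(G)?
Clique number ω(G) = 3 (lower bound: χ ≥ ω).
The clique on [1, 8, 9] has size 3, forcing χ ≥ 3, and the coloring below uses 3 colors, so χ(G) = 3.
A valid 3-coloring: color 1: [2, 3, 9, 10]; color 2: [1, 4, 5, 7]; color 3: [6, 8].

χ(G) = 3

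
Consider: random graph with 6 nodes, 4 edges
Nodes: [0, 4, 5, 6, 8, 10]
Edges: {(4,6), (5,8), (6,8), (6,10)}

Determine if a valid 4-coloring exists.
A valid 4-coloring: color 1: [0, 5, 6]; color 2: [4, 8, 10].
(χ(G) = 2 ≤ 4.)

Yes, G is 4-colorable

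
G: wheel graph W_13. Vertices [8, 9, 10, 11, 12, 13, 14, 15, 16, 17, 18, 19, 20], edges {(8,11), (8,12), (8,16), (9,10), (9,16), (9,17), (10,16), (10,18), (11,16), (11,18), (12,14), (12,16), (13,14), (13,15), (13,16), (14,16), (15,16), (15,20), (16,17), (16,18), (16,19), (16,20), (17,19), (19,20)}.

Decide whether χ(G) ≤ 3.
Yes, G is 3-colorable

A valid 3-coloring: color 1: [16]; color 2: [8, 9, 14, 15, 18, 19]; color 3: [10, 11, 12, 13, 17, 20].
(χ(G) = 3 ≤ 3.)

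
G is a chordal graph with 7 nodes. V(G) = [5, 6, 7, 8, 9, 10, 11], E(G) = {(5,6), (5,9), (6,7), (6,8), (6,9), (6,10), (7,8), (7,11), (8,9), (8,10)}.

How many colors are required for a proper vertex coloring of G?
Clique number ω(G) = 3 (lower bound: χ ≥ ω).
The clique on [6, 8, 9] has size 3, forcing χ ≥ 3, and the coloring below uses 3 colors, so χ(G) = 3.
A valid 3-coloring: color 1: [6, 11]; color 2: [5, 8]; color 3: [7, 9, 10].

χ(G) = 3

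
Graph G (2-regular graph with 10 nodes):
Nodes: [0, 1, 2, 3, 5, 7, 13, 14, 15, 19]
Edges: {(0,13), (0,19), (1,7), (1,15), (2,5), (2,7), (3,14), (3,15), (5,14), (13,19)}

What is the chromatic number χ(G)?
Clique number ω(G) = 3 (lower bound: χ ≥ ω).
The clique on [0, 13, 19] has size 3, forcing χ ≥ 3, and the coloring below uses 3 colors, so χ(G) = 3.
A valid 3-coloring: color 1: [0, 3, 5, 7]; color 2: [1, 2, 13, 14]; color 3: [15, 19].

χ(G) = 3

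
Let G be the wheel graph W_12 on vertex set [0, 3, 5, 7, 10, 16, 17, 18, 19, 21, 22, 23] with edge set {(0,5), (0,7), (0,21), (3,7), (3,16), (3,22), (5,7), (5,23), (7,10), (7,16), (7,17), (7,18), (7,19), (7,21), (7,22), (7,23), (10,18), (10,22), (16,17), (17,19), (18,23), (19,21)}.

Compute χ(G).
χ(G) = 4

Clique number ω(G) = 3 (lower bound: χ ≥ ω).
Odd cycle [18, 23, 5, 0, 21, 19, 17, 16, 3, 22, 10] needs 3 colors (χ ≥ 3).
Vertex 7 is adjacent to every vertex of [0, 3, 5, 10, 16, 17, 18, 19, 21, 22, 23], which already need 3 colors among themselves, so 7 needs a new color (χ ≥ 4).
The coloring below uses 4 colors, so χ(G) = 4.
A valid 4-coloring: color 1: [7]; color 2: [5, 17, 18, 21, 22]; color 3: [0, 10, 16, 19, 23]; color 4: [3].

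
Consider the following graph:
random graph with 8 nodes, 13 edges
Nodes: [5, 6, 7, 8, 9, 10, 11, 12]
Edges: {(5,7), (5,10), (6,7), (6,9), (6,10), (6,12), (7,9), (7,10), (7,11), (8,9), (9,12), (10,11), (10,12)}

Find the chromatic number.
χ(G) = 3

Clique number ω(G) = 3 (lower bound: χ ≥ ω).
The clique on [6, 9, 12] has size 3, forcing χ ≥ 3, and the coloring below uses 3 colors, so χ(G) = 3.
A valid 3-coloring: color 1: [9, 10]; color 2: [7, 8, 12]; color 3: [5, 6, 11].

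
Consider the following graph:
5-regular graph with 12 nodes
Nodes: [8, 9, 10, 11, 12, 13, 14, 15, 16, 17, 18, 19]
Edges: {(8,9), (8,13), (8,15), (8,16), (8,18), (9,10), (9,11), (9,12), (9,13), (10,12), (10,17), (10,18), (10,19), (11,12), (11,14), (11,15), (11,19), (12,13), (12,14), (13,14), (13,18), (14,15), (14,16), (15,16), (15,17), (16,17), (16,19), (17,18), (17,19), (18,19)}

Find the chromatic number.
χ(G) = 4

Clique number ω(G) = 4 (lower bound: χ ≥ ω).
The clique on [10, 17, 18, 19] has size 4, forcing χ ≥ 4, and the coloring below uses 4 colors, so χ(G) = 4.
A valid 4-coloring: color 1: [10, 11, 13, 16]; color 2: [12, 15, 18]; color 3: [9, 14, 17]; color 4: [8, 19].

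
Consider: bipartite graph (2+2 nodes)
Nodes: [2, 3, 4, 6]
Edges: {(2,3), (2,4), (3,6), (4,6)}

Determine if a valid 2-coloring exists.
Yes, G is 2-colorable

A valid 2-coloring: color 1: [2, 6]; color 2: [3, 4].
(χ(G) = 2 ≤ 2.)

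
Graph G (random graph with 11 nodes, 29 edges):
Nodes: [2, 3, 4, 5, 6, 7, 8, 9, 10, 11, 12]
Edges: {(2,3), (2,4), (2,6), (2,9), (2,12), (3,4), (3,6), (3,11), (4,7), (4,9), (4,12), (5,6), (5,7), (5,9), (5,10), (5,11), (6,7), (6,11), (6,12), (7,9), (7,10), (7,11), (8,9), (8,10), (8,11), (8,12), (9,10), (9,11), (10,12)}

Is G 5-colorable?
A valid 5-coloring: color 1: [6, 9]; color 2: [4, 10, 11]; color 3: [2, 7, 8]; color 4: [3, 5, 12].
(χ(G) = 4 ≤ 5.)

Yes, G is 5-colorable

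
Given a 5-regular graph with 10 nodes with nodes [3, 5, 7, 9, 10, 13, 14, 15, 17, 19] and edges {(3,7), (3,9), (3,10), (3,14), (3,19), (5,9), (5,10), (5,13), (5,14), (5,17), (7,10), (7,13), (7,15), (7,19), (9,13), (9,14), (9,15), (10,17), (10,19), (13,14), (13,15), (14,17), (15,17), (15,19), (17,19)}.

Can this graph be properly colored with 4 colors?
A valid 4-coloring: color 1: [3, 13, 17]; color 2: [5, 7]; color 3: [10, 14, 15]; color 4: [9, 19].
(χ(G) = 4 ≤ 4.)

Yes, G is 4-colorable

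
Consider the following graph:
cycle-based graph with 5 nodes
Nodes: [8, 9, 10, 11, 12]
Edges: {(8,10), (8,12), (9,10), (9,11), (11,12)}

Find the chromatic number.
Clique number ω(G) = 2 (lower bound: χ ≥ ω).
Odd cycle [10, 9, 11, 12, 8] needs 3 colors (χ ≥ 3).
The coloring below uses 3 colors, so χ(G) = 3.
A valid 3-coloring: color 1: [10, 12]; color 2: [8, 9]; color 3: [11].

χ(G) = 3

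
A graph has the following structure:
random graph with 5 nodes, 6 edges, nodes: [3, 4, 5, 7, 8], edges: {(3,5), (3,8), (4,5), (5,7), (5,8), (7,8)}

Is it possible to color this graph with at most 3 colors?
Yes, G is 3-colorable

A valid 3-coloring: color 1: [5]; color 2: [4, 8]; color 3: [3, 7].
(χ(G) = 3 ≤ 3.)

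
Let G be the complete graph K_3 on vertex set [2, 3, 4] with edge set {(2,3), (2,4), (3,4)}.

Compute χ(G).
χ(G) = 3

Clique number ω(G) = 3 (lower bound: χ ≥ ω).
The clique on [2, 3, 4] has size 3, forcing χ ≥ 3, and the coloring below uses 3 colors, so χ(G) = 3.
A valid 3-coloring: color 1: [2]; color 2: [3]; color 3: [4].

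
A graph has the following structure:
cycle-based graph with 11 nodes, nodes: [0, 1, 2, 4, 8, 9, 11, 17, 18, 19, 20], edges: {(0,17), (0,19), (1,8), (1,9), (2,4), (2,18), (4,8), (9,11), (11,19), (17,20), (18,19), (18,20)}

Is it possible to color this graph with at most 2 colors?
Odd cycle [20, 17, 0, 19, 18] needs 3 colors (χ ≥ 3).
Hence χ(G) ≥ 3 > 2, so no proper 2-coloring exists.

No, G is not 2-colorable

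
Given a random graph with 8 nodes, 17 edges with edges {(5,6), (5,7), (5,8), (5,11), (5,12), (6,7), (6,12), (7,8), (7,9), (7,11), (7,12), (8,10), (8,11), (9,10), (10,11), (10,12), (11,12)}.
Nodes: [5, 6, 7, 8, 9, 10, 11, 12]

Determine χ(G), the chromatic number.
χ(G) = 4

Clique number ω(G) = 4 (lower bound: χ ≥ ω).
The clique on [5, 7, 8, 11] has size 4, forcing χ ≥ 4, and the coloring below uses 4 colors, so χ(G) = 4.
A valid 4-coloring: color 1: [7, 10]; color 2: [6, 9, 11]; color 3: [8, 12]; color 4: [5].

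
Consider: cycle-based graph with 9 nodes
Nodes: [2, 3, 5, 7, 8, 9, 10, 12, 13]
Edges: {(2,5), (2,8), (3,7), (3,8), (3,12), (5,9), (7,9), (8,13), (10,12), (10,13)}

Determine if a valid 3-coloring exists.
Yes, G is 3-colorable

A valid 3-coloring: color 1: [2, 3, 9, 10]; color 2: [5, 7, 8, 12]; color 3: [13].
(χ(G) = 3 ≤ 3.)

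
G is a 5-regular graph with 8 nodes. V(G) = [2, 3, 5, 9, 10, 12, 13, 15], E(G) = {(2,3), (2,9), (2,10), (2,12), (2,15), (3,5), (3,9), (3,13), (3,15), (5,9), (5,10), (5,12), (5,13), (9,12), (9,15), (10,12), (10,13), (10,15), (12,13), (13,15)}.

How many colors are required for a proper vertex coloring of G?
Clique number ω(G) = 4 (lower bound: χ ≥ ω).
The clique on [2, 3, 9, 15] has size 4, forcing χ ≥ 4, and the coloring below uses 4 colors, so χ(G) = 4.
A valid 4-coloring: color 1: [2, 5]; color 2: [12, 15]; color 3: [9, 13]; color 4: [3, 10].

χ(G) = 4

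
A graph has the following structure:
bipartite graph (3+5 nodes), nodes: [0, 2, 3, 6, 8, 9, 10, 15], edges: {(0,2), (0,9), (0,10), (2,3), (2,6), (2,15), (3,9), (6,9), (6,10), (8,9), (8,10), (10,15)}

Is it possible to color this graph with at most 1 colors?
Edge (8,9) forces its endpoints to differ, so 1 color is not enough.

No, G is not 1-colorable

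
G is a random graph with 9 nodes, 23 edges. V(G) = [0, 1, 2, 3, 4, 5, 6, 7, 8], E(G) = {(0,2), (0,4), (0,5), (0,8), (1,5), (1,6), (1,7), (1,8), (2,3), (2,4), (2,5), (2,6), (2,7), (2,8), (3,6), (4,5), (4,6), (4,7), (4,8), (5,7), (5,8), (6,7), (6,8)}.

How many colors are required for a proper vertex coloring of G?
Clique number ω(G) = 5 (lower bound: χ ≥ ω).
The clique on [0, 2, 4, 5, 8] has size 5, forcing χ ≥ 5, and the coloring below uses 5 colors, so χ(G) = 5.
A valid 5-coloring: color 1: [1, 2]; color 2: [5, 6]; color 3: [3, 4]; color 4: [7, 8]; color 5: [0].

χ(G) = 5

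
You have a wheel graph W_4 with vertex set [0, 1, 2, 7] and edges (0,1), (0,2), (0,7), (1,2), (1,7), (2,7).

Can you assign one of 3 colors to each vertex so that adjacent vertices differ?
The clique on vertices [0, 1, 2, 7] has size 4 > 3, so it alone needs 4 colors.

No, G is not 3-colorable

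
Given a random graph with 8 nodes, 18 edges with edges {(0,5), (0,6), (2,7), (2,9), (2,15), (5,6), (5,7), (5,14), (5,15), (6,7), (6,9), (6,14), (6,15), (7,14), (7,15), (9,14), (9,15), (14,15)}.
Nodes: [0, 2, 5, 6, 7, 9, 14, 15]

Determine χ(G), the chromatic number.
χ(G) = 5

Clique number ω(G) = 5 (lower bound: χ ≥ ω).
The clique on [5, 6, 7, 14, 15] has size 5, forcing χ ≥ 5, and the coloring below uses 5 colors, so χ(G) = 5.
A valid 5-coloring: color 1: [2, 6]; color 2: [0, 15]; color 3: [7, 9]; color 4: [14]; color 5: [5].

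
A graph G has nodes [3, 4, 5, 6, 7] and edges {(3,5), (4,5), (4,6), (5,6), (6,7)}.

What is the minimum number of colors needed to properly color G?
Clique number ω(G) = 3 (lower bound: χ ≥ ω).
The clique on [4, 5, 6] has size 3, forcing χ ≥ 3, and the coloring below uses 3 colors, so χ(G) = 3.
A valid 3-coloring: color 1: [5, 7]; color 2: [3, 6]; color 3: [4].

χ(G) = 3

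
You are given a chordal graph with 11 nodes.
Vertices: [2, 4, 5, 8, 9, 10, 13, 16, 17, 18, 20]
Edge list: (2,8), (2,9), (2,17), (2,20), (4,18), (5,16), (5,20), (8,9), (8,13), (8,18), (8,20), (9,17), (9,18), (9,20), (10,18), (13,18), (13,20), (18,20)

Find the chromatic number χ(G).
Clique number ω(G) = 4 (lower bound: χ ≥ ω).
The clique on [2, 8, 9, 20] has size 4, forcing χ ≥ 4, and the coloring below uses 4 colors, so χ(G) = 4.
A valid 4-coloring: color 1: [2, 5, 18]; color 2: [4, 10, 16, 17, 20]; color 3: [8]; color 4: [9, 13].

χ(G) = 4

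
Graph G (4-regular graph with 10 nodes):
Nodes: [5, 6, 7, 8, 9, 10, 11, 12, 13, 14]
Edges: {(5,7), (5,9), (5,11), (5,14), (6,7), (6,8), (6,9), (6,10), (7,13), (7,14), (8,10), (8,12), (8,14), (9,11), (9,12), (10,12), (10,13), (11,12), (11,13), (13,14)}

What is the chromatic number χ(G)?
Clique number ω(G) = 3 (lower bound: χ ≥ ω).
The clique on [5, 9, 11] has size 3, forcing χ ≥ 3, and the coloring below uses 3 colors, so χ(G) = 3.
A valid 3-coloring: color 1: [5, 6, 12, 13]; color 2: [7, 8, 11]; color 3: [9, 10, 14].

χ(G) = 3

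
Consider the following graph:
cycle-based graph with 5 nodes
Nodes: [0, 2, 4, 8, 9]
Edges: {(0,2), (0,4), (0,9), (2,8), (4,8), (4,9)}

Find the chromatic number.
Clique number ω(G) = 3 (lower bound: χ ≥ ω).
The clique on [0, 4, 9] has size 3, forcing χ ≥ 3, and the coloring below uses 3 colors, so χ(G) = 3.
A valid 3-coloring: color 1: [0, 8]; color 2: [2, 4]; color 3: [9].

χ(G) = 3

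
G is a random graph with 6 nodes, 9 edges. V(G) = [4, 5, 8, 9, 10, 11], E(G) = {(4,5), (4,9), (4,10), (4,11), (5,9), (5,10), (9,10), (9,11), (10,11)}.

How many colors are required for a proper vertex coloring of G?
Clique number ω(G) = 4 (lower bound: χ ≥ ω).
The clique on [4, 9, 10, 11] has size 4, forcing χ ≥ 4, and the coloring below uses 4 colors, so χ(G) = 4.
A valid 4-coloring: color 1: [8, 10]; color 2: [9]; color 3: [4]; color 4: [5, 11].

χ(G) = 4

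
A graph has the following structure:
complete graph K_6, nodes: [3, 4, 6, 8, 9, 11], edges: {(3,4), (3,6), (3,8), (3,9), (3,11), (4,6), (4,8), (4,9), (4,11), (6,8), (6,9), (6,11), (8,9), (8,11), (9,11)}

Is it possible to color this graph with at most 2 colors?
No, G is not 2-colorable

The clique on vertices [3, 4, 6, 8, 9, 11] has size 6 > 2, so it alone needs 6 colors.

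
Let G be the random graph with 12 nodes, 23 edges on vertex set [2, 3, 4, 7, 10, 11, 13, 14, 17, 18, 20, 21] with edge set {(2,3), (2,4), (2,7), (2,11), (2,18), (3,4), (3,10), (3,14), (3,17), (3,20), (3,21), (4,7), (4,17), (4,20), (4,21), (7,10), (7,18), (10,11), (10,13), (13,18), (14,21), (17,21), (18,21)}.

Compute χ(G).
χ(G) = 4

Clique number ω(G) = 4 (lower bound: χ ≥ ω).
The clique on [3, 4, 17, 21] has size 4, forcing χ ≥ 4, and the coloring below uses 4 colors, so χ(G) = 4.
A valid 4-coloring: color 1: [3, 7, 11, 13]; color 2: [4, 10, 14, 18]; color 3: [2, 20, 21]; color 4: [17].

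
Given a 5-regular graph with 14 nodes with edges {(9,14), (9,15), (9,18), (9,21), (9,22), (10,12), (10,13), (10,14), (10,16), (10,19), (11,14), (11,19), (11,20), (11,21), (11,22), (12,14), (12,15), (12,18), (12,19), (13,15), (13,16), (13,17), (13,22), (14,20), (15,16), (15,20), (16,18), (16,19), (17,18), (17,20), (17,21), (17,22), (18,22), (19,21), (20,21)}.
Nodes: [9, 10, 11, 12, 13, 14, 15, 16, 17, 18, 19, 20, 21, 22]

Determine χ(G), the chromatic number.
χ(G) = 4

Clique number ω(G) = 3 (lower bound: χ ≥ ω).
Suppose a proper 3-coloring c exists. The clique [9, 18, 22] takes 3 distinct colors; by symmetry let c(9) = 1, c(18) = 2, c(22) = 3.
- Vertex 17: neighbors [18, 22] already have colors [2, 3] ⇒ c(17) = 1.
- Vertex 13: neighbors [17, 22] already have colors [1, 3] ⇒ c(13) = 2.
- Vertex 15: neighbors [9, 13] already have colors [1, 2] ⇒ c(15) = 3.
- Vertex 12: neighbors [18, 15] already have colors [2, 3] ⇒ c(12) = 1.
- Vertex 10: neighbors [12, 13] already have colors [1, 2] ⇒ c(10) = 3.
- Vertex 19: neighbors [12, 10] already have colors [1, 3] ⇒ c(19) = 2.
- Vertex 11: neighbors [19, 22] already have colors [2, 3] ⇒ c(11) = 1.
- Vertex 20: neighbors [11, 15] already have colors [1, 3] ⇒ c(20) = 2.
- Vertex 14: neighbors [9, 20, 10] already have colors [1, 2, 3] — all 3 colors blocked. Contradiction.
The forced assignments end in a contradiction, so G has no proper 3-coloring (χ ≥ 4).
The coloring below uses 4 colors, so χ(G) = 4.
A valid 4-coloring: color 1: [9, 13, 19, 20]; color 2: [14, 15, 18, 21]; color 3: [10, 11, 17]; color 4: [12, 16, 22].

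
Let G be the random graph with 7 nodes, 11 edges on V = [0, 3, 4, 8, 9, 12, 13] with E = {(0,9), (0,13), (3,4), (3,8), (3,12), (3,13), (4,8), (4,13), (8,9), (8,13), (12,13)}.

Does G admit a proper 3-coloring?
The clique on vertices [3, 4, 8, 13] has size 4 > 3, so it alone needs 4 colors.

No, G is not 3-colorable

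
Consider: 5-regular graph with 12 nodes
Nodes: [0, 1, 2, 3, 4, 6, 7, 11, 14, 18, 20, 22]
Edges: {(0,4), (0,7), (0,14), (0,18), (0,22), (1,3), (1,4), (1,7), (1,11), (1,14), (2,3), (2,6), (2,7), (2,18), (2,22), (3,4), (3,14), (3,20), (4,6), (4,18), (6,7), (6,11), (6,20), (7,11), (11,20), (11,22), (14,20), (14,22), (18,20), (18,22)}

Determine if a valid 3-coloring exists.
No, G is not 3-colorable

Suppose a proper 3-coloring c exists. The clique [0, 4, 18] takes 3 distinct colors; by symmetry let c(0) = 1, c(4) = 2, c(18) = 3.
- Vertex 22: neighbors [0, 18] already have colors [1, 3] ⇒ c(22) = 2.
- Vertex 2: neighbors [22, 18] already have colors [2, 3] ⇒ c(2) = 1.
- Vertex 3: neighbors [2, 4] already have colors [1, 2] ⇒ c(3) = 3.
- Vertex 14: neighbors [0, 22, 3] already have colors [1, 2, 3] — all 3 colors blocked. Contradiction.
The forced assignments end in a contradiction, so G has no proper 3-coloring (χ ≥ 4).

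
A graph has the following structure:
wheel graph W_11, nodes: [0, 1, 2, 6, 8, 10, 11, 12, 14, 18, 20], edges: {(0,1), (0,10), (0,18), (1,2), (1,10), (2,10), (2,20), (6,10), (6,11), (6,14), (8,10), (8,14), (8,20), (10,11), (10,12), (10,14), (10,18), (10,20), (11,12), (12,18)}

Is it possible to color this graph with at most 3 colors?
A valid 3-coloring: color 1: [10]; color 2: [1, 11, 14, 18, 20]; color 3: [0, 2, 6, 8, 12].
(χ(G) = 3 ≤ 3.)

Yes, G is 3-colorable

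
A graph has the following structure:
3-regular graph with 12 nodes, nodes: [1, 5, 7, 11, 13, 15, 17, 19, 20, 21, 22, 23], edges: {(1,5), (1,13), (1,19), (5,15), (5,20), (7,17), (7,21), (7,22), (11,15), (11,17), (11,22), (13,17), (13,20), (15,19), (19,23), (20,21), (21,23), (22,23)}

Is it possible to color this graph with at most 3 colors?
A valid 3-coloring: color 1: [5, 17, 19, 21, 22]; color 2: [1, 7, 11, 20, 23]; color 3: [13, 15].
(χ(G) = 3 ≤ 3.)

Yes, G is 3-colorable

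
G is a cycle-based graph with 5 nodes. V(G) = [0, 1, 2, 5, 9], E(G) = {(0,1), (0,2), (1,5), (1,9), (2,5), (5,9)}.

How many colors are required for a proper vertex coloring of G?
Clique number ω(G) = 3 (lower bound: χ ≥ ω).
The clique on [1, 5, 9] has size 3, forcing χ ≥ 3, and the coloring below uses 3 colors, so χ(G) = 3.
A valid 3-coloring: color 1: [1, 2]; color 2: [0, 5]; color 3: [9].

χ(G) = 3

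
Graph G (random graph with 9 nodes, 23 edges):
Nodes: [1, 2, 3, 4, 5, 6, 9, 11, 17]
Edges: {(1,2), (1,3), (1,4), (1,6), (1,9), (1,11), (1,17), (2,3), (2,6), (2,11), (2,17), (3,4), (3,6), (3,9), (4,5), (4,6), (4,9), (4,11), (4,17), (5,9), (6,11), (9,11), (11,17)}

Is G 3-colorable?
No, G is not 3-colorable

The clique on vertices [1, 2, 3, 6] has size 4 > 3, so it alone needs 4 colors.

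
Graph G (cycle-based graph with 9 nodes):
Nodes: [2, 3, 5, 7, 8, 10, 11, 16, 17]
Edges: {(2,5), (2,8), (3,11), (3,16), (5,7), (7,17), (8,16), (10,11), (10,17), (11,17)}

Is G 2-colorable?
The clique on vertices [10, 11, 17] has size 3 > 2, so it alone needs 3 colors.

No, G is not 2-colorable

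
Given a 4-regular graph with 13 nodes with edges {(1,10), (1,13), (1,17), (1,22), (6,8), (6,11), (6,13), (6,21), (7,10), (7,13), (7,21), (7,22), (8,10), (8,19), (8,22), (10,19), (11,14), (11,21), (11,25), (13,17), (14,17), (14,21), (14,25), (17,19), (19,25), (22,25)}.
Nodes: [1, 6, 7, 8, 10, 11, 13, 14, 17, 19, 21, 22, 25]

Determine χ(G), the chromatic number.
Clique number ω(G) = 3 (lower bound: χ ≥ ω).
The clique on [1, 13, 17] has size 3, forcing χ ≥ 3, and the coloring below uses 3 colors, so χ(G) = 3.
A valid 3-coloring: color 1: [10, 11, 17, 22]; color 2: [1, 6, 7, 14, 19]; color 3: [8, 13, 21, 25].

χ(G) = 3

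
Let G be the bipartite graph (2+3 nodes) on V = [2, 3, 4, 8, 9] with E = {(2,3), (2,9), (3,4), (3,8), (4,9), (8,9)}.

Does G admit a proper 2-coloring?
A valid 2-coloring: color 1: [3, 9]; color 2: [2, 4, 8].
(χ(G) = 2 ≤ 2.)

Yes, G is 2-colorable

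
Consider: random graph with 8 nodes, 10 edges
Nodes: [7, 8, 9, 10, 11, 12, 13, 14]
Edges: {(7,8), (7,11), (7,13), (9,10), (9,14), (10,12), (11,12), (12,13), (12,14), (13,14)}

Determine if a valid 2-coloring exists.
No, G is not 2-colorable

The clique on vertices [12, 13, 14] has size 3 > 2, so it alone needs 3 colors.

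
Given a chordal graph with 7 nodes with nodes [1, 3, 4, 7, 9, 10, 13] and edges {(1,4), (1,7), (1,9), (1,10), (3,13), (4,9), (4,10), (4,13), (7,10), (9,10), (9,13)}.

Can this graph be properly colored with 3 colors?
The clique on vertices [1, 4, 9, 10] has size 4 > 3, so it alone needs 4 colors.

No, G is not 3-colorable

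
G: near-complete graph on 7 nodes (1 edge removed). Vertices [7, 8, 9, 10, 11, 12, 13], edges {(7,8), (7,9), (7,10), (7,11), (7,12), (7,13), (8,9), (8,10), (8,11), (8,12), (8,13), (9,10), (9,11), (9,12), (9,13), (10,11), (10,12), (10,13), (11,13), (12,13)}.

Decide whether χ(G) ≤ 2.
The clique on vertices [7, 8, 9, 10, 11, 13] has size 6 > 2, so it alone needs 6 colors.

No, G is not 2-colorable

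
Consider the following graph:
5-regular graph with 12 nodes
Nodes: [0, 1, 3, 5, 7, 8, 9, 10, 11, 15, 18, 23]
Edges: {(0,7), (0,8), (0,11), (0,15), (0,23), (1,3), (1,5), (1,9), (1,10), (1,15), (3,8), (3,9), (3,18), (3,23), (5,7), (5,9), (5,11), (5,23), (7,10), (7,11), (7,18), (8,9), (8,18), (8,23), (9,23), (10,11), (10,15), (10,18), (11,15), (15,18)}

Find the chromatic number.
Clique number ω(G) = 4 (lower bound: χ ≥ ω).
The clique on [3, 8, 9, 23] has size 4, forcing χ ≥ 4, and the coloring below uses 4 colors, so χ(G) = 4.
A valid 4-coloring: color 1: [7, 8, 15]; color 2: [0, 3, 5, 10]; color 3: [9, 11, 18]; color 4: [1, 23].

χ(G) = 4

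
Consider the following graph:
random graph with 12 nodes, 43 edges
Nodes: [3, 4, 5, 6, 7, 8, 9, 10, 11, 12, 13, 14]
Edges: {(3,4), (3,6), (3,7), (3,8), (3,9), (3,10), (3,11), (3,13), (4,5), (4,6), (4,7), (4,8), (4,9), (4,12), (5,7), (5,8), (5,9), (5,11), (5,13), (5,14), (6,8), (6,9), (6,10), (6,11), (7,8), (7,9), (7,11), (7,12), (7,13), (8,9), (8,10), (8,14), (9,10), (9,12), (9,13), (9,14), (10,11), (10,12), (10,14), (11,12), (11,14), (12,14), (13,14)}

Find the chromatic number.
Clique number ω(G) = 5 (lower bound: χ ≥ ω).
The clique on [3, 6, 8, 9, 10] has size 5, forcing χ ≥ 5, and the coloring below uses 5 colors, so χ(G) = 5.
A valid 5-coloring: color 1: [9, 11]; color 2: [6, 7, 14]; color 3: [8, 12, 13]; color 4: [3, 5]; color 5: [4, 10].

χ(G) = 5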